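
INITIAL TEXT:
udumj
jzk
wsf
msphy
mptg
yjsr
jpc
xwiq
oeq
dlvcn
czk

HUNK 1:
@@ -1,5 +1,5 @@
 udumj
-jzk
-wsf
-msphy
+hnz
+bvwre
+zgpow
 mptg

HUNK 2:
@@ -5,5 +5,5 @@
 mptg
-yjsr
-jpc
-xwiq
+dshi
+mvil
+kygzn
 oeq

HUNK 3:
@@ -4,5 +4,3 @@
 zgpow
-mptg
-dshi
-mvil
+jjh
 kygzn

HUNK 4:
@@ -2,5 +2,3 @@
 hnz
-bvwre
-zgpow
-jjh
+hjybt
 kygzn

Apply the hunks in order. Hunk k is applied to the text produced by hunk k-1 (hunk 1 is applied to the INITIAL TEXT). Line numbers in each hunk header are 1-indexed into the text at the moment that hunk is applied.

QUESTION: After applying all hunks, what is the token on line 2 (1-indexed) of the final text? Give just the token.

Hunk 1: at line 1 remove [jzk,wsf,msphy] add [hnz,bvwre,zgpow] -> 11 lines: udumj hnz bvwre zgpow mptg yjsr jpc xwiq oeq dlvcn czk
Hunk 2: at line 5 remove [yjsr,jpc,xwiq] add [dshi,mvil,kygzn] -> 11 lines: udumj hnz bvwre zgpow mptg dshi mvil kygzn oeq dlvcn czk
Hunk 3: at line 4 remove [mptg,dshi,mvil] add [jjh] -> 9 lines: udumj hnz bvwre zgpow jjh kygzn oeq dlvcn czk
Hunk 4: at line 2 remove [bvwre,zgpow,jjh] add [hjybt] -> 7 lines: udumj hnz hjybt kygzn oeq dlvcn czk
Final line 2: hnz

Answer: hnz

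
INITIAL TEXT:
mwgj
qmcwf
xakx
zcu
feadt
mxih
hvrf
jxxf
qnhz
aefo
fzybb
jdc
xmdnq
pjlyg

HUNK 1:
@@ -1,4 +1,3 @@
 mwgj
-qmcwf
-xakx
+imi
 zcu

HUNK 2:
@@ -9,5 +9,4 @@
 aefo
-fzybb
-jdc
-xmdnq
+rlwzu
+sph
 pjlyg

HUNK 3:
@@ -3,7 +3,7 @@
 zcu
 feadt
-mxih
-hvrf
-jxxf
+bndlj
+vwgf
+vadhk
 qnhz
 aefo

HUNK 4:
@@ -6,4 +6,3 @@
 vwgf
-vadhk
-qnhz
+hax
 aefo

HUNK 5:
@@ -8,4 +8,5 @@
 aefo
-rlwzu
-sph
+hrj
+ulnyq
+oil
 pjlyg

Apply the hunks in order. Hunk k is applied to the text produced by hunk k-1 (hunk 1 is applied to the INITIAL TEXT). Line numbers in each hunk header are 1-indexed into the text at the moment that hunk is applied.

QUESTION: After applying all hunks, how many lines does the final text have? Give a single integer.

Answer: 12

Derivation:
Hunk 1: at line 1 remove [qmcwf,xakx] add [imi] -> 13 lines: mwgj imi zcu feadt mxih hvrf jxxf qnhz aefo fzybb jdc xmdnq pjlyg
Hunk 2: at line 9 remove [fzybb,jdc,xmdnq] add [rlwzu,sph] -> 12 lines: mwgj imi zcu feadt mxih hvrf jxxf qnhz aefo rlwzu sph pjlyg
Hunk 3: at line 3 remove [mxih,hvrf,jxxf] add [bndlj,vwgf,vadhk] -> 12 lines: mwgj imi zcu feadt bndlj vwgf vadhk qnhz aefo rlwzu sph pjlyg
Hunk 4: at line 6 remove [vadhk,qnhz] add [hax] -> 11 lines: mwgj imi zcu feadt bndlj vwgf hax aefo rlwzu sph pjlyg
Hunk 5: at line 8 remove [rlwzu,sph] add [hrj,ulnyq,oil] -> 12 lines: mwgj imi zcu feadt bndlj vwgf hax aefo hrj ulnyq oil pjlyg
Final line count: 12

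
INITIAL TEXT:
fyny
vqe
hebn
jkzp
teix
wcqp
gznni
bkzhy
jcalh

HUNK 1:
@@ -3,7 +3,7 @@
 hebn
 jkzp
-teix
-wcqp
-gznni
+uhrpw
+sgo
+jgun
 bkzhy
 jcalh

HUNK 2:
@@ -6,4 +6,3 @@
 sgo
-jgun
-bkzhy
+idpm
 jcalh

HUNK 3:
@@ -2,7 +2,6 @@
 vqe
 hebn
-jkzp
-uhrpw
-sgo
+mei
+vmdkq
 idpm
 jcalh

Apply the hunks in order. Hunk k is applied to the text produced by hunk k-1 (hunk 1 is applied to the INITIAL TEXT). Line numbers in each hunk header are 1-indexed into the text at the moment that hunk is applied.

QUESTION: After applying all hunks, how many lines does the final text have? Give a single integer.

Answer: 7

Derivation:
Hunk 1: at line 3 remove [teix,wcqp,gznni] add [uhrpw,sgo,jgun] -> 9 lines: fyny vqe hebn jkzp uhrpw sgo jgun bkzhy jcalh
Hunk 2: at line 6 remove [jgun,bkzhy] add [idpm] -> 8 lines: fyny vqe hebn jkzp uhrpw sgo idpm jcalh
Hunk 3: at line 2 remove [jkzp,uhrpw,sgo] add [mei,vmdkq] -> 7 lines: fyny vqe hebn mei vmdkq idpm jcalh
Final line count: 7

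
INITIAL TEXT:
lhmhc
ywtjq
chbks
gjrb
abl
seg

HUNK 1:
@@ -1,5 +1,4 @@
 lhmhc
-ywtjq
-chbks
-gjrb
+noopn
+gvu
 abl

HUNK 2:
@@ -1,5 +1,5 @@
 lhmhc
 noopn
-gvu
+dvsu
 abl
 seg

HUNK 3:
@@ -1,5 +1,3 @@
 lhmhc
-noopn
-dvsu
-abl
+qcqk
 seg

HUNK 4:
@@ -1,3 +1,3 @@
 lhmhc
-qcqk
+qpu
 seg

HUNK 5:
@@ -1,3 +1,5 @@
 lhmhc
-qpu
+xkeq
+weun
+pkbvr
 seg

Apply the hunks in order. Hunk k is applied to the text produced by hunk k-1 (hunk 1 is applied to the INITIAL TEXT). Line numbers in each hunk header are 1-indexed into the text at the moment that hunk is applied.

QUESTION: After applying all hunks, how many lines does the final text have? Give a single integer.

Hunk 1: at line 1 remove [ywtjq,chbks,gjrb] add [noopn,gvu] -> 5 lines: lhmhc noopn gvu abl seg
Hunk 2: at line 1 remove [gvu] add [dvsu] -> 5 lines: lhmhc noopn dvsu abl seg
Hunk 3: at line 1 remove [noopn,dvsu,abl] add [qcqk] -> 3 lines: lhmhc qcqk seg
Hunk 4: at line 1 remove [qcqk] add [qpu] -> 3 lines: lhmhc qpu seg
Hunk 5: at line 1 remove [qpu] add [xkeq,weun,pkbvr] -> 5 lines: lhmhc xkeq weun pkbvr seg
Final line count: 5

Answer: 5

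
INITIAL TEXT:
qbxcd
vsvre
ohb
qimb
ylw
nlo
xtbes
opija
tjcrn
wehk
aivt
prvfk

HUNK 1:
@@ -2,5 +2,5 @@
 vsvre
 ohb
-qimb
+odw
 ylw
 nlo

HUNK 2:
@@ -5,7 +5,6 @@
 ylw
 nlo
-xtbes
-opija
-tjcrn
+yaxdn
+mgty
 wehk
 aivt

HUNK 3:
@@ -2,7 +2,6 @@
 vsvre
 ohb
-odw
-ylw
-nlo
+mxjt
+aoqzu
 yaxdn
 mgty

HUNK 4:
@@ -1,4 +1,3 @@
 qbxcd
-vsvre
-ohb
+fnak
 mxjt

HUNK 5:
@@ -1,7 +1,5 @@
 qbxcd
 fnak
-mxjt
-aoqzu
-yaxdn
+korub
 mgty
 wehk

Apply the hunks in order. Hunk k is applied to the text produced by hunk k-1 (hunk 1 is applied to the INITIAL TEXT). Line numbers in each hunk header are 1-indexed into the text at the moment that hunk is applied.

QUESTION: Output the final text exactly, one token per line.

Hunk 1: at line 2 remove [qimb] add [odw] -> 12 lines: qbxcd vsvre ohb odw ylw nlo xtbes opija tjcrn wehk aivt prvfk
Hunk 2: at line 5 remove [xtbes,opija,tjcrn] add [yaxdn,mgty] -> 11 lines: qbxcd vsvre ohb odw ylw nlo yaxdn mgty wehk aivt prvfk
Hunk 3: at line 2 remove [odw,ylw,nlo] add [mxjt,aoqzu] -> 10 lines: qbxcd vsvre ohb mxjt aoqzu yaxdn mgty wehk aivt prvfk
Hunk 4: at line 1 remove [vsvre,ohb] add [fnak] -> 9 lines: qbxcd fnak mxjt aoqzu yaxdn mgty wehk aivt prvfk
Hunk 5: at line 1 remove [mxjt,aoqzu,yaxdn] add [korub] -> 7 lines: qbxcd fnak korub mgty wehk aivt prvfk

Answer: qbxcd
fnak
korub
mgty
wehk
aivt
prvfk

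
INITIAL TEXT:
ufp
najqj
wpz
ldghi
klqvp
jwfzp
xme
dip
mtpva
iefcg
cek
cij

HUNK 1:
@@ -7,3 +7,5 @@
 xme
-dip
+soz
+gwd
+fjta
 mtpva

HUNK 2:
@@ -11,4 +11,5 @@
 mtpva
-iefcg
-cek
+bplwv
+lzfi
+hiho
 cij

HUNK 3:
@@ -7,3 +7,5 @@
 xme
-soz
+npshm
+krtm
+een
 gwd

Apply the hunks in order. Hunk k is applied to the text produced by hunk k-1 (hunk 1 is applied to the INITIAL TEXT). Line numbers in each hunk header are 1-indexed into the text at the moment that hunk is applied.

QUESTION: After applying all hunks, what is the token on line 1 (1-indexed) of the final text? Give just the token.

Answer: ufp

Derivation:
Hunk 1: at line 7 remove [dip] add [soz,gwd,fjta] -> 14 lines: ufp najqj wpz ldghi klqvp jwfzp xme soz gwd fjta mtpva iefcg cek cij
Hunk 2: at line 11 remove [iefcg,cek] add [bplwv,lzfi,hiho] -> 15 lines: ufp najqj wpz ldghi klqvp jwfzp xme soz gwd fjta mtpva bplwv lzfi hiho cij
Hunk 3: at line 7 remove [soz] add [npshm,krtm,een] -> 17 lines: ufp najqj wpz ldghi klqvp jwfzp xme npshm krtm een gwd fjta mtpva bplwv lzfi hiho cij
Final line 1: ufp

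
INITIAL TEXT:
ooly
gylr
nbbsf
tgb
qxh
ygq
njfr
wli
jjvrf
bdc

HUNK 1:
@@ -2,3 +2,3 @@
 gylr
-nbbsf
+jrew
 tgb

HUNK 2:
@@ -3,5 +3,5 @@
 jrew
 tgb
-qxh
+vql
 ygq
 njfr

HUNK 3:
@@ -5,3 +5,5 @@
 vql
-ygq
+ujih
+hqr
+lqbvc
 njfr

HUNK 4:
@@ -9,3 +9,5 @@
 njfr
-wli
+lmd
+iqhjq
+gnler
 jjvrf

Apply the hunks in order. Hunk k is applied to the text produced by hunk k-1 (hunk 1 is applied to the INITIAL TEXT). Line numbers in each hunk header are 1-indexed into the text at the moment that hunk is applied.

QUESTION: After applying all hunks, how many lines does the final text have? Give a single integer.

Answer: 14

Derivation:
Hunk 1: at line 2 remove [nbbsf] add [jrew] -> 10 lines: ooly gylr jrew tgb qxh ygq njfr wli jjvrf bdc
Hunk 2: at line 3 remove [qxh] add [vql] -> 10 lines: ooly gylr jrew tgb vql ygq njfr wli jjvrf bdc
Hunk 3: at line 5 remove [ygq] add [ujih,hqr,lqbvc] -> 12 lines: ooly gylr jrew tgb vql ujih hqr lqbvc njfr wli jjvrf bdc
Hunk 4: at line 9 remove [wli] add [lmd,iqhjq,gnler] -> 14 lines: ooly gylr jrew tgb vql ujih hqr lqbvc njfr lmd iqhjq gnler jjvrf bdc
Final line count: 14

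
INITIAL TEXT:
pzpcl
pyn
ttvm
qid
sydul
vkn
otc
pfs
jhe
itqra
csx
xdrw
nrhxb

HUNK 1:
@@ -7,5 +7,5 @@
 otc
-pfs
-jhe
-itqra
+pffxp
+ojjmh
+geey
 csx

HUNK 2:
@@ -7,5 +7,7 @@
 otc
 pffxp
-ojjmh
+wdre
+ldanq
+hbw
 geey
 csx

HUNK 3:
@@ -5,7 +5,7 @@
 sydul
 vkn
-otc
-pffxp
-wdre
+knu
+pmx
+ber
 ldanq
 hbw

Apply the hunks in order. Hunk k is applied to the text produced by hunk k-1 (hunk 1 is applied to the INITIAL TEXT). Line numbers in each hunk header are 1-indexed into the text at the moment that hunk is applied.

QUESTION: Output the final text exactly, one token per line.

Answer: pzpcl
pyn
ttvm
qid
sydul
vkn
knu
pmx
ber
ldanq
hbw
geey
csx
xdrw
nrhxb

Derivation:
Hunk 1: at line 7 remove [pfs,jhe,itqra] add [pffxp,ojjmh,geey] -> 13 lines: pzpcl pyn ttvm qid sydul vkn otc pffxp ojjmh geey csx xdrw nrhxb
Hunk 2: at line 7 remove [ojjmh] add [wdre,ldanq,hbw] -> 15 lines: pzpcl pyn ttvm qid sydul vkn otc pffxp wdre ldanq hbw geey csx xdrw nrhxb
Hunk 3: at line 5 remove [otc,pffxp,wdre] add [knu,pmx,ber] -> 15 lines: pzpcl pyn ttvm qid sydul vkn knu pmx ber ldanq hbw geey csx xdrw nrhxb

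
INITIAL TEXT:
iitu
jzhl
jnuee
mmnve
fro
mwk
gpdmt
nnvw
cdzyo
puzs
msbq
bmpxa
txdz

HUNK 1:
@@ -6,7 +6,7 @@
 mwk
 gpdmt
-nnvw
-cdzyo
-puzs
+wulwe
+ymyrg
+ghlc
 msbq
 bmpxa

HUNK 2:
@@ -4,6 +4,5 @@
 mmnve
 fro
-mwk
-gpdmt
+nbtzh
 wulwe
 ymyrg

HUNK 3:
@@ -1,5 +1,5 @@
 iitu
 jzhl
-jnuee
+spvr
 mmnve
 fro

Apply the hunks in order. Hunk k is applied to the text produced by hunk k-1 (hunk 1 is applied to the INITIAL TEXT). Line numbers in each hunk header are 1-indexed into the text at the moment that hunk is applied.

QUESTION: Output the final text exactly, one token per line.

Answer: iitu
jzhl
spvr
mmnve
fro
nbtzh
wulwe
ymyrg
ghlc
msbq
bmpxa
txdz

Derivation:
Hunk 1: at line 6 remove [nnvw,cdzyo,puzs] add [wulwe,ymyrg,ghlc] -> 13 lines: iitu jzhl jnuee mmnve fro mwk gpdmt wulwe ymyrg ghlc msbq bmpxa txdz
Hunk 2: at line 4 remove [mwk,gpdmt] add [nbtzh] -> 12 lines: iitu jzhl jnuee mmnve fro nbtzh wulwe ymyrg ghlc msbq bmpxa txdz
Hunk 3: at line 1 remove [jnuee] add [spvr] -> 12 lines: iitu jzhl spvr mmnve fro nbtzh wulwe ymyrg ghlc msbq bmpxa txdz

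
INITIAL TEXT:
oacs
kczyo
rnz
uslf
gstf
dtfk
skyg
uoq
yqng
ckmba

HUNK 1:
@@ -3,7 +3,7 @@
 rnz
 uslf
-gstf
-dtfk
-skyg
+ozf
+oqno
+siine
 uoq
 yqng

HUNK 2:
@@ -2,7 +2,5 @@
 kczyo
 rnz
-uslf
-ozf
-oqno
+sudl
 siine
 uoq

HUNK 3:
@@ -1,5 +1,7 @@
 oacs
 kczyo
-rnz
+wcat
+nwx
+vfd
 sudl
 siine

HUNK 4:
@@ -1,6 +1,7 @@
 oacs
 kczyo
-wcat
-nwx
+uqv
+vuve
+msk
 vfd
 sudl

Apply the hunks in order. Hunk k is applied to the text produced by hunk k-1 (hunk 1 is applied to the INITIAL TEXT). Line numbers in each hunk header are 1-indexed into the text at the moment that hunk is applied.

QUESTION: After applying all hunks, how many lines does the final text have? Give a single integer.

Answer: 11

Derivation:
Hunk 1: at line 3 remove [gstf,dtfk,skyg] add [ozf,oqno,siine] -> 10 lines: oacs kczyo rnz uslf ozf oqno siine uoq yqng ckmba
Hunk 2: at line 2 remove [uslf,ozf,oqno] add [sudl] -> 8 lines: oacs kczyo rnz sudl siine uoq yqng ckmba
Hunk 3: at line 1 remove [rnz] add [wcat,nwx,vfd] -> 10 lines: oacs kczyo wcat nwx vfd sudl siine uoq yqng ckmba
Hunk 4: at line 1 remove [wcat,nwx] add [uqv,vuve,msk] -> 11 lines: oacs kczyo uqv vuve msk vfd sudl siine uoq yqng ckmba
Final line count: 11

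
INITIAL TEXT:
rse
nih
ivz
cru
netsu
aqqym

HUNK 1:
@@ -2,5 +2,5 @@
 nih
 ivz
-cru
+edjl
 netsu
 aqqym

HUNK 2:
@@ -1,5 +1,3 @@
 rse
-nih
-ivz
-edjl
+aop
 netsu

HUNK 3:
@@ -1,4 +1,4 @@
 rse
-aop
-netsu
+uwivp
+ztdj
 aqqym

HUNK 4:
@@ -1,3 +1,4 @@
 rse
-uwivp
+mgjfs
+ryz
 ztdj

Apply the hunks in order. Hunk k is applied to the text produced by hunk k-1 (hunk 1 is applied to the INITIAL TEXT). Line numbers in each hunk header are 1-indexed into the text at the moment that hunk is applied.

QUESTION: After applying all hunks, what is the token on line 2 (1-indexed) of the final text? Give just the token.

Hunk 1: at line 2 remove [cru] add [edjl] -> 6 lines: rse nih ivz edjl netsu aqqym
Hunk 2: at line 1 remove [nih,ivz,edjl] add [aop] -> 4 lines: rse aop netsu aqqym
Hunk 3: at line 1 remove [aop,netsu] add [uwivp,ztdj] -> 4 lines: rse uwivp ztdj aqqym
Hunk 4: at line 1 remove [uwivp] add [mgjfs,ryz] -> 5 lines: rse mgjfs ryz ztdj aqqym
Final line 2: mgjfs

Answer: mgjfs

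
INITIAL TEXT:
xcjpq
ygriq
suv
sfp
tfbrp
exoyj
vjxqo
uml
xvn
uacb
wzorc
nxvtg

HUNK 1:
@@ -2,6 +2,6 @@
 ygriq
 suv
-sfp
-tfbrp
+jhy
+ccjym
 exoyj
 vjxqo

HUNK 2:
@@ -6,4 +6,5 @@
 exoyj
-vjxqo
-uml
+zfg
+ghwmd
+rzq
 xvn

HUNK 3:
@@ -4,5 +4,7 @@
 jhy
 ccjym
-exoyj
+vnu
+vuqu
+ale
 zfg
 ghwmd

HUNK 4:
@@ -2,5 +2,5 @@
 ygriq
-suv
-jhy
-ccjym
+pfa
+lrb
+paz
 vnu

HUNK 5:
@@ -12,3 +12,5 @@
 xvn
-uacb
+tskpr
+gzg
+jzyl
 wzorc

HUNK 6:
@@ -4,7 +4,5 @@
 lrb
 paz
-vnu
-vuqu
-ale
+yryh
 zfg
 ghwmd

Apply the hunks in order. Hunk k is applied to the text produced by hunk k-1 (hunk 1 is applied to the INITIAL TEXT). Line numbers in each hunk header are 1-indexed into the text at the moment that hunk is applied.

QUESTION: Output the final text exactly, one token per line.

Hunk 1: at line 2 remove [sfp,tfbrp] add [jhy,ccjym] -> 12 lines: xcjpq ygriq suv jhy ccjym exoyj vjxqo uml xvn uacb wzorc nxvtg
Hunk 2: at line 6 remove [vjxqo,uml] add [zfg,ghwmd,rzq] -> 13 lines: xcjpq ygriq suv jhy ccjym exoyj zfg ghwmd rzq xvn uacb wzorc nxvtg
Hunk 3: at line 4 remove [exoyj] add [vnu,vuqu,ale] -> 15 lines: xcjpq ygriq suv jhy ccjym vnu vuqu ale zfg ghwmd rzq xvn uacb wzorc nxvtg
Hunk 4: at line 2 remove [suv,jhy,ccjym] add [pfa,lrb,paz] -> 15 lines: xcjpq ygriq pfa lrb paz vnu vuqu ale zfg ghwmd rzq xvn uacb wzorc nxvtg
Hunk 5: at line 12 remove [uacb] add [tskpr,gzg,jzyl] -> 17 lines: xcjpq ygriq pfa lrb paz vnu vuqu ale zfg ghwmd rzq xvn tskpr gzg jzyl wzorc nxvtg
Hunk 6: at line 4 remove [vnu,vuqu,ale] add [yryh] -> 15 lines: xcjpq ygriq pfa lrb paz yryh zfg ghwmd rzq xvn tskpr gzg jzyl wzorc nxvtg

Answer: xcjpq
ygriq
pfa
lrb
paz
yryh
zfg
ghwmd
rzq
xvn
tskpr
gzg
jzyl
wzorc
nxvtg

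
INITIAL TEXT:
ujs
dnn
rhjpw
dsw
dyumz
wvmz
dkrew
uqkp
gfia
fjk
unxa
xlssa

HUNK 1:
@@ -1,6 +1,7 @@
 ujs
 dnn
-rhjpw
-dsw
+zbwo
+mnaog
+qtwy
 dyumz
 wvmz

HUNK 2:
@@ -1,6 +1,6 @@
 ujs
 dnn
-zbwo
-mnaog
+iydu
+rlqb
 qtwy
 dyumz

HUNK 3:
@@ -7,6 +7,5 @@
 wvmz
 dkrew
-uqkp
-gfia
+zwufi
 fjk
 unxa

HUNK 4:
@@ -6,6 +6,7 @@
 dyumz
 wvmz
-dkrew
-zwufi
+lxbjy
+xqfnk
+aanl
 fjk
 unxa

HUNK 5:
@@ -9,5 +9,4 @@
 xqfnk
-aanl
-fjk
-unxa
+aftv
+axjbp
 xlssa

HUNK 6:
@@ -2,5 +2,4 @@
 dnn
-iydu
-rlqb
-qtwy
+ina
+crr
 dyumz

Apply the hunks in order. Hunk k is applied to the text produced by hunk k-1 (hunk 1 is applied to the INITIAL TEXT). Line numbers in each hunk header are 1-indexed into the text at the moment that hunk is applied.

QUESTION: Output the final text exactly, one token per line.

Hunk 1: at line 1 remove [rhjpw,dsw] add [zbwo,mnaog,qtwy] -> 13 lines: ujs dnn zbwo mnaog qtwy dyumz wvmz dkrew uqkp gfia fjk unxa xlssa
Hunk 2: at line 1 remove [zbwo,mnaog] add [iydu,rlqb] -> 13 lines: ujs dnn iydu rlqb qtwy dyumz wvmz dkrew uqkp gfia fjk unxa xlssa
Hunk 3: at line 7 remove [uqkp,gfia] add [zwufi] -> 12 lines: ujs dnn iydu rlqb qtwy dyumz wvmz dkrew zwufi fjk unxa xlssa
Hunk 4: at line 6 remove [dkrew,zwufi] add [lxbjy,xqfnk,aanl] -> 13 lines: ujs dnn iydu rlqb qtwy dyumz wvmz lxbjy xqfnk aanl fjk unxa xlssa
Hunk 5: at line 9 remove [aanl,fjk,unxa] add [aftv,axjbp] -> 12 lines: ujs dnn iydu rlqb qtwy dyumz wvmz lxbjy xqfnk aftv axjbp xlssa
Hunk 6: at line 2 remove [iydu,rlqb,qtwy] add [ina,crr] -> 11 lines: ujs dnn ina crr dyumz wvmz lxbjy xqfnk aftv axjbp xlssa

Answer: ujs
dnn
ina
crr
dyumz
wvmz
lxbjy
xqfnk
aftv
axjbp
xlssa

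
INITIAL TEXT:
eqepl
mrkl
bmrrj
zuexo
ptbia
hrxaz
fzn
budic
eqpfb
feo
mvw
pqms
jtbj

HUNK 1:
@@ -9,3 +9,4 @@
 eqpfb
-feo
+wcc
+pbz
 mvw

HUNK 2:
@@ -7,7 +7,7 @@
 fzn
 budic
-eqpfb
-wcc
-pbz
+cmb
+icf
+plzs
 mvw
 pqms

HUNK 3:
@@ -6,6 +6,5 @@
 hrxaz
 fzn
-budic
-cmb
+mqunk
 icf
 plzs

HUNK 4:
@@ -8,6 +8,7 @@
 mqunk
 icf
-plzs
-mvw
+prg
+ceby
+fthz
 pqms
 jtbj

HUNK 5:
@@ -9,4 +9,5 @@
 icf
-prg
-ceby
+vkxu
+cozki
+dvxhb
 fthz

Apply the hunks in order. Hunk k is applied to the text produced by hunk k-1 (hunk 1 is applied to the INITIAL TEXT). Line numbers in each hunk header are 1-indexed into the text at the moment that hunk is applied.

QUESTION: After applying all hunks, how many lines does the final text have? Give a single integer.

Answer: 15

Derivation:
Hunk 1: at line 9 remove [feo] add [wcc,pbz] -> 14 lines: eqepl mrkl bmrrj zuexo ptbia hrxaz fzn budic eqpfb wcc pbz mvw pqms jtbj
Hunk 2: at line 7 remove [eqpfb,wcc,pbz] add [cmb,icf,plzs] -> 14 lines: eqepl mrkl bmrrj zuexo ptbia hrxaz fzn budic cmb icf plzs mvw pqms jtbj
Hunk 3: at line 6 remove [budic,cmb] add [mqunk] -> 13 lines: eqepl mrkl bmrrj zuexo ptbia hrxaz fzn mqunk icf plzs mvw pqms jtbj
Hunk 4: at line 8 remove [plzs,mvw] add [prg,ceby,fthz] -> 14 lines: eqepl mrkl bmrrj zuexo ptbia hrxaz fzn mqunk icf prg ceby fthz pqms jtbj
Hunk 5: at line 9 remove [prg,ceby] add [vkxu,cozki,dvxhb] -> 15 lines: eqepl mrkl bmrrj zuexo ptbia hrxaz fzn mqunk icf vkxu cozki dvxhb fthz pqms jtbj
Final line count: 15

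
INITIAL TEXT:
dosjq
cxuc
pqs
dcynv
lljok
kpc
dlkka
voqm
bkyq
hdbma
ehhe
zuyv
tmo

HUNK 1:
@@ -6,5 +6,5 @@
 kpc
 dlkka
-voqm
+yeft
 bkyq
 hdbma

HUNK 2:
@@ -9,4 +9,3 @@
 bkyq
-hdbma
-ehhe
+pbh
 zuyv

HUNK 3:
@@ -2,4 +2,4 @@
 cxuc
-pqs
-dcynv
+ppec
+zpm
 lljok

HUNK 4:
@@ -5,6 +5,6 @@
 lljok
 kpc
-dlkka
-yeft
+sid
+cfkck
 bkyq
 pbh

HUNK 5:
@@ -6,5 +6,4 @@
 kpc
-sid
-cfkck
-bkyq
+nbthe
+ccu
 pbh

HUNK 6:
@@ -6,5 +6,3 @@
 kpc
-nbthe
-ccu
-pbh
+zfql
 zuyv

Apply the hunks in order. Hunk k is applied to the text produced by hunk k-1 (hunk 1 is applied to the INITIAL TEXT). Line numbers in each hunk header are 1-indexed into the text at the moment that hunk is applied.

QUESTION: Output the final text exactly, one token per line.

Answer: dosjq
cxuc
ppec
zpm
lljok
kpc
zfql
zuyv
tmo

Derivation:
Hunk 1: at line 6 remove [voqm] add [yeft] -> 13 lines: dosjq cxuc pqs dcynv lljok kpc dlkka yeft bkyq hdbma ehhe zuyv tmo
Hunk 2: at line 9 remove [hdbma,ehhe] add [pbh] -> 12 lines: dosjq cxuc pqs dcynv lljok kpc dlkka yeft bkyq pbh zuyv tmo
Hunk 3: at line 2 remove [pqs,dcynv] add [ppec,zpm] -> 12 lines: dosjq cxuc ppec zpm lljok kpc dlkka yeft bkyq pbh zuyv tmo
Hunk 4: at line 5 remove [dlkka,yeft] add [sid,cfkck] -> 12 lines: dosjq cxuc ppec zpm lljok kpc sid cfkck bkyq pbh zuyv tmo
Hunk 5: at line 6 remove [sid,cfkck,bkyq] add [nbthe,ccu] -> 11 lines: dosjq cxuc ppec zpm lljok kpc nbthe ccu pbh zuyv tmo
Hunk 6: at line 6 remove [nbthe,ccu,pbh] add [zfql] -> 9 lines: dosjq cxuc ppec zpm lljok kpc zfql zuyv tmo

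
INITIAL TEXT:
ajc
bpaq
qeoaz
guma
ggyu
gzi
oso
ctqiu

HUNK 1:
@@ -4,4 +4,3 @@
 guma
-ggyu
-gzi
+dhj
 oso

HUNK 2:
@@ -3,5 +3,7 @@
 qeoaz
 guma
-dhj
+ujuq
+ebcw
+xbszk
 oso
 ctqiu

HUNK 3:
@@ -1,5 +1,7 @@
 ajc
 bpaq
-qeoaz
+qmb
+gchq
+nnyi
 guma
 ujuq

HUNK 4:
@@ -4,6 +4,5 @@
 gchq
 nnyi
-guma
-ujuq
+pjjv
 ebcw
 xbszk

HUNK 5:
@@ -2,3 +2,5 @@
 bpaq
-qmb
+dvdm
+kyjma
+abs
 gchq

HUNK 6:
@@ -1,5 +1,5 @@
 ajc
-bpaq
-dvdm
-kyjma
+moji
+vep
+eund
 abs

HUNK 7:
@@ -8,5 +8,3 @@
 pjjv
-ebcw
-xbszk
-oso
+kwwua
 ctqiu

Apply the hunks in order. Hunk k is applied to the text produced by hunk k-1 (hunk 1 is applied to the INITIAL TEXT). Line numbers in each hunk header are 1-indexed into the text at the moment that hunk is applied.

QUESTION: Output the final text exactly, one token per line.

Hunk 1: at line 4 remove [ggyu,gzi] add [dhj] -> 7 lines: ajc bpaq qeoaz guma dhj oso ctqiu
Hunk 2: at line 3 remove [dhj] add [ujuq,ebcw,xbszk] -> 9 lines: ajc bpaq qeoaz guma ujuq ebcw xbszk oso ctqiu
Hunk 3: at line 1 remove [qeoaz] add [qmb,gchq,nnyi] -> 11 lines: ajc bpaq qmb gchq nnyi guma ujuq ebcw xbszk oso ctqiu
Hunk 4: at line 4 remove [guma,ujuq] add [pjjv] -> 10 lines: ajc bpaq qmb gchq nnyi pjjv ebcw xbszk oso ctqiu
Hunk 5: at line 2 remove [qmb] add [dvdm,kyjma,abs] -> 12 lines: ajc bpaq dvdm kyjma abs gchq nnyi pjjv ebcw xbszk oso ctqiu
Hunk 6: at line 1 remove [bpaq,dvdm,kyjma] add [moji,vep,eund] -> 12 lines: ajc moji vep eund abs gchq nnyi pjjv ebcw xbszk oso ctqiu
Hunk 7: at line 8 remove [ebcw,xbszk,oso] add [kwwua] -> 10 lines: ajc moji vep eund abs gchq nnyi pjjv kwwua ctqiu

Answer: ajc
moji
vep
eund
abs
gchq
nnyi
pjjv
kwwua
ctqiu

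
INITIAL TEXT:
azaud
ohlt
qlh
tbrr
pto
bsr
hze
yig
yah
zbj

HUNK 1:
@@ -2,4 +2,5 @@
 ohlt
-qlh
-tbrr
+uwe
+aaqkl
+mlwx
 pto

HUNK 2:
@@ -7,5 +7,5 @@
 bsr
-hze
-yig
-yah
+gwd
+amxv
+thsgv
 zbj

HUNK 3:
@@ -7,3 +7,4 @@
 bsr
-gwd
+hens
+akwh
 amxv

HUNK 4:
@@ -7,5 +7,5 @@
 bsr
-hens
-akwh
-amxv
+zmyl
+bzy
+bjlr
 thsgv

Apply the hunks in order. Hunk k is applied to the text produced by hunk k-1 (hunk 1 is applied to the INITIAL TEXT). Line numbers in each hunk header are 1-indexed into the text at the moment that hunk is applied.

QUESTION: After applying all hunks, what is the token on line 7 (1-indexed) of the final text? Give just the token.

Hunk 1: at line 2 remove [qlh,tbrr] add [uwe,aaqkl,mlwx] -> 11 lines: azaud ohlt uwe aaqkl mlwx pto bsr hze yig yah zbj
Hunk 2: at line 7 remove [hze,yig,yah] add [gwd,amxv,thsgv] -> 11 lines: azaud ohlt uwe aaqkl mlwx pto bsr gwd amxv thsgv zbj
Hunk 3: at line 7 remove [gwd] add [hens,akwh] -> 12 lines: azaud ohlt uwe aaqkl mlwx pto bsr hens akwh amxv thsgv zbj
Hunk 4: at line 7 remove [hens,akwh,amxv] add [zmyl,bzy,bjlr] -> 12 lines: azaud ohlt uwe aaqkl mlwx pto bsr zmyl bzy bjlr thsgv zbj
Final line 7: bsr

Answer: bsr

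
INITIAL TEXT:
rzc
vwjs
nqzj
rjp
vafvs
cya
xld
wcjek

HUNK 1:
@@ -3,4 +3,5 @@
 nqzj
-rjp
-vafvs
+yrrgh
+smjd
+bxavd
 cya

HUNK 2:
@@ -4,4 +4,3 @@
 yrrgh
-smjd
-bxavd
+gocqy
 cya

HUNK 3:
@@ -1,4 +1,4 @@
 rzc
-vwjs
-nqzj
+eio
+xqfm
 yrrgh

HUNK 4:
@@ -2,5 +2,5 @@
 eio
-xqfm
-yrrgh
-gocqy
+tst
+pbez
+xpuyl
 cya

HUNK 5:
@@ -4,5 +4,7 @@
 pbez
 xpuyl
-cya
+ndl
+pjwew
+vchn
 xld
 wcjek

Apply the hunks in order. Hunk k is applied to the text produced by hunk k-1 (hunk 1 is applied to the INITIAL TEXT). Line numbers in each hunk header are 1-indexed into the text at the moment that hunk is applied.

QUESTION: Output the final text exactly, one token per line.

Answer: rzc
eio
tst
pbez
xpuyl
ndl
pjwew
vchn
xld
wcjek

Derivation:
Hunk 1: at line 3 remove [rjp,vafvs] add [yrrgh,smjd,bxavd] -> 9 lines: rzc vwjs nqzj yrrgh smjd bxavd cya xld wcjek
Hunk 2: at line 4 remove [smjd,bxavd] add [gocqy] -> 8 lines: rzc vwjs nqzj yrrgh gocqy cya xld wcjek
Hunk 3: at line 1 remove [vwjs,nqzj] add [eio,xqfm] -> 8 lines: rzc eio xqfm yrrgh gocqy cya xld wcjek
Hunk 4: at line 2 remove [xqfm,yrrgh,gocqy] add [tst,pbez,xpuyl] -> 8 lines: rzc eio tst pbez xpuyl cya xld wcjek
Hunk 5: at line 4 remove [cya] add [ndl,pjwew,vchn] -> 10 lines: rzc eio tst pbez xpuyl ndl pjwew vchn xld wcjek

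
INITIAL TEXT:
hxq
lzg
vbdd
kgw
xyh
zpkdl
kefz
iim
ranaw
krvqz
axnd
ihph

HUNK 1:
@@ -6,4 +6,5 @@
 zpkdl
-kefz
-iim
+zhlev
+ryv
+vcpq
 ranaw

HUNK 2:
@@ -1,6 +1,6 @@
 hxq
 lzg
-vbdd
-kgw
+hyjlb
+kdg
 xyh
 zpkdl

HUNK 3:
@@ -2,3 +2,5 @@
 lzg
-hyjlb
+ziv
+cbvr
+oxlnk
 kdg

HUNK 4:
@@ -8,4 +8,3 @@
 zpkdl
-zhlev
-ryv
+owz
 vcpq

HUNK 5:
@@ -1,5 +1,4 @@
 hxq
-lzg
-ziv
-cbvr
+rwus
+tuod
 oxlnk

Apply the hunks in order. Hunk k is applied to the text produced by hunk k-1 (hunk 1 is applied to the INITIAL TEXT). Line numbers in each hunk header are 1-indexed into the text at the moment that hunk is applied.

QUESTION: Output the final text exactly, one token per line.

Answer: hxq
rwus
tuod
oxlnk
kdg
xyh
zpkdl
owz
vcpq
ranaw
krvqz
axnd
ihph

Derivation:
Hunk 1: at line 6 remove [kefz,iim] add [zhlev,ryv,vcpq] -> 13 lines: hxq lzg vbdd kgw xyh zpkdl zhlev ryv vcpq ranaw krvqz axnd ihph
Hunk 2: at line 1 remove [vbdd,kgw] add [hyjlb,kdg] -> 13 lines: hxq lzg hyjlb kdg xyh zpkdl zhlev ryv vcpq ranaw krvqz axnd ihph
Hunk 3: at line 2 remove [hyjlb] add [ziv,cbvr,oxlnk] -> 15 lines: hxq lzg ziv cbvr oxlnk kdg xyh zpkdl zhlev ryv vcpq ranaw krvqz axnd ihph
Hunk 4: at line 8 remove [zhlev,ryv] add [owz] -> 14 lines: hxq lzg ziv cbvr oxlnk kdg xyh zpkdl owz vcpq ranaw krvqz axnd ihph
Hunk 5: at line 1 remove [lzg,ziv,cbvr] add [rwus,tuod] -> 13 lines: hxq rwus tuod oxlnk kdg xyh zpkdl owz vcpq ranaw krvqz axnd ihph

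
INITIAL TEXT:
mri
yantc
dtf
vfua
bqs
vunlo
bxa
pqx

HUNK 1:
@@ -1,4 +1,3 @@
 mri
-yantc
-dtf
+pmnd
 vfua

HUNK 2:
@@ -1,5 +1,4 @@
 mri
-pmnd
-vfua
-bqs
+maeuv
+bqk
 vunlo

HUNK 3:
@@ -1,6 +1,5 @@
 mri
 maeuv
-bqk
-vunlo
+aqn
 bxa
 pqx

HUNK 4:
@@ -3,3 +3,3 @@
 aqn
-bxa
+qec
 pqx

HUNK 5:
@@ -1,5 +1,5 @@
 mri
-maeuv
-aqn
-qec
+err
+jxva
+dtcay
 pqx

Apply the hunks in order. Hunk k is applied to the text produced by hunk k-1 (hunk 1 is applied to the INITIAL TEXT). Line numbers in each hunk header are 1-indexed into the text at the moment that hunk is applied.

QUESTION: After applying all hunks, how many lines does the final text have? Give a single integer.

Answer: 5

Derivation:
Hunk 1: at line 1 remove [yantc,dtf] add [pmnd] -> 7 lines: mri pmnd vfua bqs vunlo bxa pqx
Hunk 2: at line 1 remove [pmnd,vfua,bqs] add [maeuv,bqk] -> 6 lines: mri maeuv bqk vunlo bxa pqx
Hunk 3: at line 1 remove [bqk,vunlo] add [aqn] -> 5 lines: mri maeuv aqn bxa pqx
Hunk 4: at line 3 remove [bxa] add [qec] -> 5 lines: mri maeuv aqn qec pqx
Hunk 5: at line 1 remove [maeuv,aqn,qec] add [err,jxva,dtcay] -> 5 lines: mri err jxva dtcay pqx
Final line count: 5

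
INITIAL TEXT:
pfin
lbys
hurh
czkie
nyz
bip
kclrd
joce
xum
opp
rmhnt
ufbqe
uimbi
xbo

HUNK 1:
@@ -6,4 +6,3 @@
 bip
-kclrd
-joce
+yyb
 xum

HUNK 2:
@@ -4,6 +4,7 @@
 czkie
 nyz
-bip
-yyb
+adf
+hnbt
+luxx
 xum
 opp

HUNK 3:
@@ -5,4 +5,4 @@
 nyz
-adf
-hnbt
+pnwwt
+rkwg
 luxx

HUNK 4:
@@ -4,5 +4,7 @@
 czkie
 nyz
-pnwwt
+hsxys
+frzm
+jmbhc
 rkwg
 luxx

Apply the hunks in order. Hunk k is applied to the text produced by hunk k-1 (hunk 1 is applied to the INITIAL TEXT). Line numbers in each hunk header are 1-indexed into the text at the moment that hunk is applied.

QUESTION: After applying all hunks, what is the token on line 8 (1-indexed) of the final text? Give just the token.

Answer: jmbhc

Derivation:
Hunk 1: at line 6 remove [kclrd,joce] add [yyb] -> 13 lines: pfin lbys hurh czkie nyz bip yyb xum opp rmhnt ufbqe uimbi xbo
Hunk 2: at line 4 remove [bip,yyb] add [adf,hnbt,luxx] -> 14 lines: pfin lbys hurh czkie nyz adf hnbt luxx xum opp rmhnt ufbqe uimbi xbo
Hunk 3: at line 5 remove [adf,hnbt] add [pnwwt,rkwg] -> 14 lines: pfin lbys hurh czkie nyz pnwwt rkwg luxx xum opp rmhnt ufbqe uimbi xbo
Hunk 4: at line 4 remove [pnwwt] add [hsxys,frzm,jmbhc] -> 16 lines: pfin lbys hurh czkie nyz hsxys frzm jmbhc rkwg luxx xum opp rmhnt ufbqe uimbi xbo
Final line 8: jmbhc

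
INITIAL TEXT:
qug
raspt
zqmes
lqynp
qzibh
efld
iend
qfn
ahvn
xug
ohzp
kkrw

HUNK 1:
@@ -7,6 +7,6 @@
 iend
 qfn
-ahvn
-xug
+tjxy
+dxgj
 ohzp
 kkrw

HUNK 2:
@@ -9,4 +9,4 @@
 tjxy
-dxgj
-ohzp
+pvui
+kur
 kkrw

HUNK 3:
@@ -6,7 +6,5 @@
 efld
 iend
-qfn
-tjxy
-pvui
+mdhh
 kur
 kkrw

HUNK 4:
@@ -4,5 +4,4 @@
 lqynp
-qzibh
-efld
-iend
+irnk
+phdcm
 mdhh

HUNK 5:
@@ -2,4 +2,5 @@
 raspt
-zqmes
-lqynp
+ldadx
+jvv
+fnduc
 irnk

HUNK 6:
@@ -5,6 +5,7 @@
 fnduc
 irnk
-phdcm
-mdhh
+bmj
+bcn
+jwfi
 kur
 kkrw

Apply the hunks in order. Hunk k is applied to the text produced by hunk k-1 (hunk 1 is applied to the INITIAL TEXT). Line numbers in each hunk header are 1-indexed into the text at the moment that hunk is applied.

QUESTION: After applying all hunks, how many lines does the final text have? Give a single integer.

Hunk 1: at line 7 remove [ahvn,xug] add [tjxy,dxgj] -> 12 lines: qug raspt zqmes lqynp qzibh efld iend qfn tjxy dxgj ohzp kkrw
Hunk 2: at line 9 remove [dxgj,ohzp] add [pvui,kur] -> 12 lines: qug raspt zqmes lqynp qzibh efld iend qfn tjxy pvui kur kkrw
Hunk 3: at line 6 remove [qfn,tjxy,pvui] add [mdhh] -> 10 lines: qug raspt zqmes lqynp qzibh efld iend mdhh kur kkrw
Hunk 4: at line 4 remove [qzibh,efld,iend] add [irnk,phdcm] -> 9 lines: qug raspt zqmes lqynp irnk phdcm mdhh kur kkrw
Hunk 5: at line 2 remove [zqmes,lqynp] add [ldadx,jvv,fnduc] -> 10 lines: qug raspt ldadx jvv fnduc irnk phdcm mdhh kur kkrw
Hunk 6: at line 5 remove [phdcm,mdhh] add [bmj,bcn,jwfi] -> 11 lines: qug raspt ldadx jvv fnduc irnk bmj bcn jwfi kur kkrw
Final line count: 11

Answer: 11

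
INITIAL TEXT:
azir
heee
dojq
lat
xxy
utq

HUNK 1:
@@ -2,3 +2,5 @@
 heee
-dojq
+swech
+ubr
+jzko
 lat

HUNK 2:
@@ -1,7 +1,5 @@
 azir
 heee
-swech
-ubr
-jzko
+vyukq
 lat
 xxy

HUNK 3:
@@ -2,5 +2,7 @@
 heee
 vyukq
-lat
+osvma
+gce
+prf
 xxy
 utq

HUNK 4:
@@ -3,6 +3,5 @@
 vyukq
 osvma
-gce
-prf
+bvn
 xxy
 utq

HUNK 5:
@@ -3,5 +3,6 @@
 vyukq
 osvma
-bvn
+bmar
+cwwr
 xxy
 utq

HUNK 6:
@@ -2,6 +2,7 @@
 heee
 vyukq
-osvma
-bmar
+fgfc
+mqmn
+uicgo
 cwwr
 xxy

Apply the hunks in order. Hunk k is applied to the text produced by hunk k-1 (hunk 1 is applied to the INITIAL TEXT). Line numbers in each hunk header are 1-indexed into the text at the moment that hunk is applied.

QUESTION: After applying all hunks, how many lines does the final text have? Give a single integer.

Hunk 1: at line 2 remove [dojq] add [swech,ubr,jzko] -> 8 lines: azir heee swech ubr jzko lat xxy utq
Hunk 2: at line 1 remove [swech,ubr,jzko] add [vyukq] -> 6 lines: azir heee vyukq lat xxy utq
Hunk 3: at line 2 remove [lat] add [osvma,gce,prf] -> 8 lines: azir heee vyukq osvma gce prf xxy utq
Hunk 4: at line 3 remove [gce,prf] add [bvn] -> 7 lines: azir heee vyukq osvma bvn xxy utq
Hunk 5: at line 3 remove [bvn] add [bmar,cwwr] -> 8 lines: azir heee vyukq osvma bmar cwwr xxy utq
Hunk 6: at line 2 remove [osvma,bmar] add [fgfc,mqmn,uicgo] -> 9 lines: azir heee vyukq fgfc mqmn uicgo cwwr xxy utq
Final line count: 9

Answer: 9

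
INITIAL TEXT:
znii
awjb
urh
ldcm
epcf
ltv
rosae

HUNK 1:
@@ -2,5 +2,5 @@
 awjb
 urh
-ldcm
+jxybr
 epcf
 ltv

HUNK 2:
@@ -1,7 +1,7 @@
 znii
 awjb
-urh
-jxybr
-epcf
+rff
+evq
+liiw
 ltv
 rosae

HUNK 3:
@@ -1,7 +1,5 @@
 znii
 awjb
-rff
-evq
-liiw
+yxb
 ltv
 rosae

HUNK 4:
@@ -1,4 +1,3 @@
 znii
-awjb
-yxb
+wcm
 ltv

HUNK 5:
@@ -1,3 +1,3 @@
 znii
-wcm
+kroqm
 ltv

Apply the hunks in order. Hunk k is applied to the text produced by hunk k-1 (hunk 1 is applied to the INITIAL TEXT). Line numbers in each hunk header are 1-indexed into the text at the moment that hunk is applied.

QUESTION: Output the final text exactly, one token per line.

Answer: znii
kroqm
ltv
rosae

Derivation:
Hunk 1: at line 2 remove [ldcm] add [jxybr] -> 7 lines: znii awjb urh jxybr epcf ltv rosae
Hunk 2: at line 1 remove [urh,jxybr,epcf] add [rff,evq,liiw] -> 7 lines: znii awjb rff evq liiw ltv rosae
Hunk 3: at line 1 remove [rff,evq,liiw] add [yxb] -> 5 lines: znii awjb yxb ltv rosae
Hunk 4: at line 1 remove [awjb,yxb] add [wcm] -> 4 lines: znii wcm ltv rosae
Hunk 5: at line 1 remove [wcm] add [kroqm] -> 4 lines: znii kroqm ltv rosae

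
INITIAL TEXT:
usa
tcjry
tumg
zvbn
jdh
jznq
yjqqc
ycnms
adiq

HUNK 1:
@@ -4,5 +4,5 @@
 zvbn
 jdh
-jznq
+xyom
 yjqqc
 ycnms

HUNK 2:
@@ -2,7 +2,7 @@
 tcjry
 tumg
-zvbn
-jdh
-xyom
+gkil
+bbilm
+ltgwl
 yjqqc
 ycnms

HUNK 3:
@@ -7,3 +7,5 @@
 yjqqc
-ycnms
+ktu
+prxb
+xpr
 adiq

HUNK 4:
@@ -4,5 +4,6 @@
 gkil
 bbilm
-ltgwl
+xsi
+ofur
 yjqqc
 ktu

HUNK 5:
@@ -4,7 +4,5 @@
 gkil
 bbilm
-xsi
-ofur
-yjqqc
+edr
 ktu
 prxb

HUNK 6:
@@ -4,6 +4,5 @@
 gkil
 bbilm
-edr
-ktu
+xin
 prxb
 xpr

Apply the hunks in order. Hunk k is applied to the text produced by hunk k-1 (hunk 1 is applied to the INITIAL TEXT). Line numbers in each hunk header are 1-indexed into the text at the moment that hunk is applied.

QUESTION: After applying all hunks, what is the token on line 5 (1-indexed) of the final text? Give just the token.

Answer: bbilm

Derivation:
Hunk 1: at line 4 remove [jznq] add [xyom] -> 9 lines: usa tcjry tumg zvbn jdh xyom yjqqc ycnms adiq
Hunk 2: at line 2 remove [zvbn,jdh,xyom] add [gkil,bbilm,ltgwl] -> 9 lines: usa tcjry tumg gkil bbilm ltgwl yjqqc ycnms adiq
Hunk 3: at line 7 remove [ycnms] add [ktu,prxb,xpr] -> 11 lines: usa tcjry tumg gkil bbilm ltgwl yjqqc ktu prxb xpr adiq
Hunk 4: at line 4 remove [ltgwl] add [xsi,ofur] -> 12 lines: usa tcjry tumg gkil bbilm xsi ofur yjqqc ktu prxb xpr adiq
Hunk 5: at line 4 remove [xsi,ofur,yjqqc] add [edr] -> 10 lines: usa tcjry tumg gkil bbilm edr ktu prxb xpr adiq
Hunk 6: at line 4 remove [edr,ktu] add [xin] -> 9 lines: usa tcjry tumg gkil bbilm xin prxb xpr adiq
Final line 5: bbilm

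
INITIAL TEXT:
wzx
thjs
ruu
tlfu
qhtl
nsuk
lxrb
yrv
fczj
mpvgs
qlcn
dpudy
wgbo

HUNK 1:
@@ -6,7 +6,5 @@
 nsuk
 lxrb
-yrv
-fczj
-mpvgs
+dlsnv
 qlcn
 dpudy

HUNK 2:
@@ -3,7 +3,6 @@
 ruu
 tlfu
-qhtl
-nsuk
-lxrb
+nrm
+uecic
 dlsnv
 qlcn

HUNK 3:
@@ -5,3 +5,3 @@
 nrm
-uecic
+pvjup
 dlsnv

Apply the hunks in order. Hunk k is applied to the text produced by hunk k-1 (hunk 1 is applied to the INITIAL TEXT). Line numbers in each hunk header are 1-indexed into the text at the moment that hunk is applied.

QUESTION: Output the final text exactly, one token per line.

Answer: wzx
thjs
ruu
tlfu
nrm
pvjup
dlsnv
qlcn
dpudy
wgbo

Derivation:
Hunk 1: at line 6 remove [yrv,fczj,mpvgs] add [dlsnv] -> 11 lines: wzx thjs ruu tlfu qhtl nsuk lxrb dlsnv qlcn dpudy wgbo
Hunk 2: at line 3 remove [qhtl,nsuk,lxrb] add [nrm,uecic] -> 10 lines: wzx thjs ruu tlfu nrm uecic dlsnv qlcn dpudy wgbo
Hunk 3: at line 5 remove [uecic] add [pvjup] -> 10 lines: wzx thjs ruu tlfu nrm pvjup dlsnv qlcn dpudy wgbo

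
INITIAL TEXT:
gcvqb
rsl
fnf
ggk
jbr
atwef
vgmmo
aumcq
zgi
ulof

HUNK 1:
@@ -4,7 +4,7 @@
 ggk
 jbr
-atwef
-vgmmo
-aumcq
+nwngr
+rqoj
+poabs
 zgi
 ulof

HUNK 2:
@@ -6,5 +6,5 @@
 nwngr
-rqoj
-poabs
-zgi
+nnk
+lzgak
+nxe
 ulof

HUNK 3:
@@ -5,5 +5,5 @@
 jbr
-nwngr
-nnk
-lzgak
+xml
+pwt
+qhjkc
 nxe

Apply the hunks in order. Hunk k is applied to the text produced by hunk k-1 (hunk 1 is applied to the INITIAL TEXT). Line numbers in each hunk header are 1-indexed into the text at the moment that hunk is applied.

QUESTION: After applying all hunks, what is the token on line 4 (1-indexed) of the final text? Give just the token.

Answer: ggk

Derivation:
Hunk 1: at line 4 remove [atwef,vgmmo,aumcq] add [nwngr,rqoj,poabs] -> 10 lines: gcvqb rsl fnf ggk jbr nwngr rqoj poabs zgi ulof
Hunk 2: at line 6 remove [rqoj,poabs,zgi] add [nnk,lzgak,nxe] -> 10 lines: gcvqb rsl fnf ggk jbr nwngr nnk lzgak nxe ulof
Hunk 3: at line 5 remove [nwngr,nnk,lzgak] add [xml,pwt,qhjkc] -> 10 lines: gcvqb rsl fnf ggk jbr xml pwt qhjkc nxe ulof
Final line 4: ggk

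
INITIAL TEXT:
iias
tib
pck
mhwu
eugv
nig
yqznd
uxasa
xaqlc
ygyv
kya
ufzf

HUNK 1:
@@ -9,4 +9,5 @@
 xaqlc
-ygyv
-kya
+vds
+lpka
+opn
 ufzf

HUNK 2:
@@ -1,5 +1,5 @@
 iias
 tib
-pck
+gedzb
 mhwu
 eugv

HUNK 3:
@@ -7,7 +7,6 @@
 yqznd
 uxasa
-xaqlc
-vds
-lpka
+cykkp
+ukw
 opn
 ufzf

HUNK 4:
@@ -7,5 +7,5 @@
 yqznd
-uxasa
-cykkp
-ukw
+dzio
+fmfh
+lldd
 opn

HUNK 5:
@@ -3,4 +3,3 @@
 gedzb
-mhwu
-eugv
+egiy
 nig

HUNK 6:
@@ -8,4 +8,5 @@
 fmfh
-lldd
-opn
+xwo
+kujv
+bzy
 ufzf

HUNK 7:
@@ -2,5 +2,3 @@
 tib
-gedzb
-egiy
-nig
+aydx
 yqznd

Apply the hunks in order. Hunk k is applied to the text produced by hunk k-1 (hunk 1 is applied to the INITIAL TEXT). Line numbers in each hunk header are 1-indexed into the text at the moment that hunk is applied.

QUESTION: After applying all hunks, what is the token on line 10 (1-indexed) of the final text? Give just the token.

Answer: ufzf

Derivation:
Hunk 1: at line 9 remove [ygyv,kya] add [vds,lpka,opn] -> 13 lines: iias tib pck mhwu eugv nig yqznd uxasa xaqlc vds lpka opn ufzf
Hunk 2: at line 1 remove [pck] add [gedzb] -> 13 lines: iias tib gedzb mhwu eugv nig yqznd uxasa xaqlc vds lpka opn ufzf
Hunk 3: at line 7 remove [xaqlc,vds,lpka] add [cykkp,ukw] -> 12 lines: iias tib gedzb mhwu eugv nig yqznd uxasa cykkp ukw opn ufzf
Hunk 4: at line 7 remove [uxasa,cykkp,ukw] add [dzio,fmfh,lldd] -> 12 lines: iias tib gedzb mhwu eugv nig yqznd dzio fmfh lldd opn ufzf
Hunk 5: at line 3 remove [mhwu,eugv] add [egiy] -> 11 lines: iias tib gedzb egiy nig yqznd dzio fmfh lldd opn ufzf
Hunk 6: at line 8 remove [lldd,opn] add [xwo,kujv,bzy] -> 12 lines: iias tib gedzb egiy nig yqznd dzio fmfh xwo kujv bzy ufzf
Hunk 7: at line 2 remove [gedzb,egiy,nig] add [aydx] -> 10 lines: iias tib aydx yqznd dzio fmfh xwo kujv bzy ufzf
Final line 10: ufzf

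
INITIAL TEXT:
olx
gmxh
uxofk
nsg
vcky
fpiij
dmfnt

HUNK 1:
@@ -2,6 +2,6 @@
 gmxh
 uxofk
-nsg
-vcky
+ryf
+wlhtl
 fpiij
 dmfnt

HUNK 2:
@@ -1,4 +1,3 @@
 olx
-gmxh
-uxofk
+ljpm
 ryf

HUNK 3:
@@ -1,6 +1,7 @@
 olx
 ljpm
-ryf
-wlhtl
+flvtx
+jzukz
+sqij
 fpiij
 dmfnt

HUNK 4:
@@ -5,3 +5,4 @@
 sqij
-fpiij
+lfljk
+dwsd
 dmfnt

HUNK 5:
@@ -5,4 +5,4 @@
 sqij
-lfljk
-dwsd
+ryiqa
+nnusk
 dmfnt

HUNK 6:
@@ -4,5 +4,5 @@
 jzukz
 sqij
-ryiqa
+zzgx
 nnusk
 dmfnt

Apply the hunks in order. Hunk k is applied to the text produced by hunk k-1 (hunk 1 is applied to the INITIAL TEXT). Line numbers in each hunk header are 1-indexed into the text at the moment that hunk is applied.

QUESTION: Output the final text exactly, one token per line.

Hunk 1: at line 2 remove [nsg,vcky] add [ryf,wlhtl] -> 7 lines: olx gmxh uxofk ryf wlhtl fpiij dmfnt
Hunk 2: at line 1 remove [gmxh,uxofk] add [ljpm] -> 6 lines: olx ljpm ryf wlhtl fpiij dmfnt
Hunk 3: at line 1 remove [ryf,wlhtl] add [flvtx,jzukz,sqij] -> 7 lines: olx ljpm flvtx jzukz sqij fpiij dmfnt
Hunk 4: at line 5 remove [fpiij] add [lfljk,dwsd] -> 8 lines: olx ljpm flvtx jzukz sqij lfljk dwsd dmfnt
Hunk 5: at line 5 remove [lfljk,dwsd] add [ryiqa,nnusk] -> 8 lines: olx ljpm flvtx jzukz sqij ryiqa nnusk dmfnt
Hunk 6: at line 4 remove [ryiqa] add [zzgx] -> 8 lines: olx ljpm flvtx jzukz sqij zzgx nnusk dmfnt

Answer: olx
ljpm
flvtx
jzukz
sqij
zzgx
nnusk
dmfnt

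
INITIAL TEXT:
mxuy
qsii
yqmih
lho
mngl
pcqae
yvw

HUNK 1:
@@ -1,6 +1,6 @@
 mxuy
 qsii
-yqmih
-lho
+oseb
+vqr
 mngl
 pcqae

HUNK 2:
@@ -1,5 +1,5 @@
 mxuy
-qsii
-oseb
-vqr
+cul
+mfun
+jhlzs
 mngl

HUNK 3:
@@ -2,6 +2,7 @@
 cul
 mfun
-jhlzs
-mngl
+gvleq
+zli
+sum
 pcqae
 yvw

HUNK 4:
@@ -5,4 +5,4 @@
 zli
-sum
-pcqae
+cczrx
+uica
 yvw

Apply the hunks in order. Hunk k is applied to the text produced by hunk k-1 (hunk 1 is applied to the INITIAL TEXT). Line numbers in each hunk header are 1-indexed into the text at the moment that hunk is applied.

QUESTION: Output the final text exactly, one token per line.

Answer: mxuy
cul
mfun
gvleq
zli
cczrx
uica
yvw

Derivation:
Hunk 1: at line 1 remove [yqmih,lho] add [oseb,vqr] -> 7 lines: mxuy qsii oseb vqr mngl pcqae yvw
Hunk 2: at line 1 remove [qsii,oseb,vqr] add [cul,mfun,jhlzs] -> 7 lines: mxuy cul mfun jhlzs mngl pcqae yvw
Hunk 3: at line 2 remove [jhlzs,mngl] add [gvleq,zli,sum] -> 8 lines: mxuy cul mfun gvleq zli sum pcqae yvw
Hunk 4: at line 5 remove [sum,pcqae] add [cczrx,uica] -> 8 lines: mxuy cul mfun gvleq zli cczrx uica yvw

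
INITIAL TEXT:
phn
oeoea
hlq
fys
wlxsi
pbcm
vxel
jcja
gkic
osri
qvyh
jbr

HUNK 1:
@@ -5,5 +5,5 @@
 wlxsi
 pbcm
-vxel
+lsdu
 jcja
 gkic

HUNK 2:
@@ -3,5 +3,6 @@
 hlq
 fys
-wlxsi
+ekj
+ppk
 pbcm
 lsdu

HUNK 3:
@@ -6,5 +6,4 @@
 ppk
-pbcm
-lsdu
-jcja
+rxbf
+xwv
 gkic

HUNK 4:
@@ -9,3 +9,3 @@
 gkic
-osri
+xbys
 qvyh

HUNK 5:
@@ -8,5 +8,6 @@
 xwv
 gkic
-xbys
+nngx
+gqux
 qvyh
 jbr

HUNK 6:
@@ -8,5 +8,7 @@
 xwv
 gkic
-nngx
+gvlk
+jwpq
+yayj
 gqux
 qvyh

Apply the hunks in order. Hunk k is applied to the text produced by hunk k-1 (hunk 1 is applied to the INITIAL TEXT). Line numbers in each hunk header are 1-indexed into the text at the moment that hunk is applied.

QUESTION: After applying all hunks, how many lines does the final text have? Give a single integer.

Hunk 1: at line 5 remove [vxel] add [lsdu] -> 12 lines: phn oeoea hlq fys wlxsi pbcm lsdu jcja gkic osri qvyh jbr
Hunk 2: at line 3 remove [wlxsi] add [ekj,ppk] -> 13 lines: phn oeoea hlq fys ekj ppk pbcm lsdu jcja gkic osri qvyh jbr
Hunk 3: at line 6 remove [pbcm,lsdu,jcja] add [rxbf,xwv] -> 12 lines: phn oeoea hlq fys ekj ppk rxbf xwv gkic osri qvyh jbr
Hunk 4: at line 9 remove [osri] add [xbys] -> 12 lines: phn oeoea hlq fys ekj ppk rxbf xwv gkic xbys qvyh jbr
Hunk 5: at line 8 remove [xbys] add [nngx,gqux] -> 13 lines: phn oeoea hlq fys ekj ppk rxbf xwv gkic nngx gqux qvyh jbr
Hunk 6: at line 8 remove [nngx] add [gvlk,jwpq,yayj] -> 15 lines: phn oeoea hlq fys ekj ppk rxbf xwv gkic gvlk jwpq yayj gqux qvyh jbr
Final line count: 15

Answer: 15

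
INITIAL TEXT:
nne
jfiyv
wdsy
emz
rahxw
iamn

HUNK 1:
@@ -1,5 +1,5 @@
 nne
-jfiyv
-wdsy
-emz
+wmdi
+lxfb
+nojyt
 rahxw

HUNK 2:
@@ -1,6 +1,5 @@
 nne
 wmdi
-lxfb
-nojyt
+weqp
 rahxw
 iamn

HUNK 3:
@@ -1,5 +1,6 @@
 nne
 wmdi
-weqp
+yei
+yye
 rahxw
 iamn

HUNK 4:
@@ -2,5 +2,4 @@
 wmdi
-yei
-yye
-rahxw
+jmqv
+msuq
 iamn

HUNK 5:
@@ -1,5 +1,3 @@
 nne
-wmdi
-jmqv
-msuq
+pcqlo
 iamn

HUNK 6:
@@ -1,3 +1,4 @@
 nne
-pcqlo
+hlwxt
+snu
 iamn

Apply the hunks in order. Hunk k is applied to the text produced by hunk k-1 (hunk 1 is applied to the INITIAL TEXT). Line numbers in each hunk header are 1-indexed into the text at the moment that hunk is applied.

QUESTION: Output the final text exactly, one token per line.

Hunk 1: at line 1 remove [jfiyv,wdsy,emz] add [wmdi,lxfb,nojyt] -> 6 lines: nne wmdi lxfb nojyt rahxw iamn
Hunk 2: at line 1 remove [lxfb,nojyt] add [weqp] -> 5 lines: nne wmdi weqp rahxw iamn
Hunk 3: at line 1 remove [weqp] add [yei,yye] -> 6 lines: nne wmdi yei yye rahxw iamn
Hunk 4: at line 2 remove [yei,yye,rahxw] add [jmqv,msuq] -> 5 lines: nne wmdi jmqv msuq iamn
Hunk 5: at line 1 remove [wmdi,jmqv,msuq] add [pcqlo] -> 3 lines: nne pcqlo iamn
Hunk 6: at line 1 remove [pcqlo] add [hlwxt,snu] -> 4 lines: nne hlwxt snu iamn

Answer: nne
hlwxt
snu
iamn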